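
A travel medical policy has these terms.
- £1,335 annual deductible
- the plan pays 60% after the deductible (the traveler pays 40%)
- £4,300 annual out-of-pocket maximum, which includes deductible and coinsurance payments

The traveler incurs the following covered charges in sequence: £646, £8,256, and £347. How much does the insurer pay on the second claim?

£4,602

Claim 1 — £646: fully absorbed by the deductible. Cost to traveler: £646. OOP to date £646. Insurer: £646 − £646 = £0.
Claim 2 — £8,256: deductible takes £689, £7,567 remains; traveler's 40% is £3,026.80. Claim cost before the cap: £689 + £3,026.80 = £3,715.80. OOP would hit £4,361.80 > £4,300, so the cap limits the traveler to £4,300 − £646 = £3,654. Plan pays £8,256 − £3,654 = £4,602.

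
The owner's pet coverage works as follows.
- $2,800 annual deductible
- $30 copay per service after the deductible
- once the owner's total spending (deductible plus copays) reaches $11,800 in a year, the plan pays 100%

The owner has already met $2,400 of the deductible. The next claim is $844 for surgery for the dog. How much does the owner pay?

$430

Remaining deductible: $2,800 − $2,400 = $400.
The remaining $444 (= $844 − $400) moves to the copay.
Copay on this service: $30.
That puts the owner's cost at $400 + $30 = $430 before any cap.
Total out-of-pocket so far would be $2,400 + $430 = $2,830, below the $11,800 cap — no reduction.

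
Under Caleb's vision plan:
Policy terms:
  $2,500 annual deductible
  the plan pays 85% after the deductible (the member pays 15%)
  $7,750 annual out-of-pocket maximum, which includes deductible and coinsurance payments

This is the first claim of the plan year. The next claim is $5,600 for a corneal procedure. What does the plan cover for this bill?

$2,635

Deductible not yet touched, so the first $2,500 of the bill goes to the deductible.
That leaves $5,600 − $2,500 = $3,100 for coinsurance.
Member's 15% share of $3,100 is $465.
So the member owes $2,500 + $465 = $2,965 before any cap.
Cumulative spending $0 + $2,965 = $2,965 stays under the $7,750 maximum.
The plan picks up $5,600 − $2,965 = $2,635.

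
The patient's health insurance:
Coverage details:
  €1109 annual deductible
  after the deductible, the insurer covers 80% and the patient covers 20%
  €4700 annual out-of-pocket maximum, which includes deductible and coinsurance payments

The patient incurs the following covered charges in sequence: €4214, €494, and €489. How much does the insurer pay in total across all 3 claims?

#1 (€4214): €1109 finishes the deductible; €3105 goes to coinsurance; coinsurance €3105 × 20% = €621. Patient owes €1730 (running OOP €1730). Plan pays €4214 − €1730 = €2484.
#2 (€494): deductible already satisfied, so patient's share is 20% × €494 = €98.80. Patient owes €98.80 (running OOP €1828.80). Plan pays €494 − €98.80 = €395.20.
#3 (€489): deductible already satisfied, so patient's share is 20% × €489 = €97.80. Cost to patient: €97.80. OOP to date €1926.60. Insurer: €489 − €97.80 = €391.20.
Insurer total = bills − patient's total = €5197 − €1926.60 = €3270.40.

€3270.40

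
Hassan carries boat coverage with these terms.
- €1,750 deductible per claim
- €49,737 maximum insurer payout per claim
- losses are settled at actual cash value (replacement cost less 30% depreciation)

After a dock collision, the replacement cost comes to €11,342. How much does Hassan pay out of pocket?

€5,152.60

Depreciate 30%: the covered value is €11,342 × 0.7 = €7,939.40.
Less the €1,750 deductible: €7,939.40 − €1,750 = €6,189.40.
€6,189.40 ≤ €49,737, so the limit doesn't bind; insurer pays €6,189.40.
Out of pocket: €11,342 − €6,189.40 = €5,152.60.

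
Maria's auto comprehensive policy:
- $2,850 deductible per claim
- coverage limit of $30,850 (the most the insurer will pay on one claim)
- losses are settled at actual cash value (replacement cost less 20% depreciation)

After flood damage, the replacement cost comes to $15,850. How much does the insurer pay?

Actual cash value after 20% depreciation: $15,850 × 80% = $12,680.
Less the $2,850 deductible: $12,680 − $2,850 = $9,830.
That's under the $30,850 cap, so the insurer reimburses the full $9,830.

$9,830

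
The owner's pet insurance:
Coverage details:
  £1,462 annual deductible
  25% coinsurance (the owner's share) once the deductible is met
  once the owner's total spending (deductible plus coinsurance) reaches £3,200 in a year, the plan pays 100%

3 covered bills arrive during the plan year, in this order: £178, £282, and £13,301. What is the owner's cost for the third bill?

£2,740

#1 (£178): entire amount goes to the deductible. Cost to owner: £178. OOP to date £178.
#2 (£282): entire amount goes to the deductible. Owner pays £282; OOP now £460.
#3 (£13,301): £1,002 to deductible, leaving £12,299; 25% of £12,299 = £3,074.75. Claim cost before the cap: £1,002 + £3,074.75 = £4,076.75. That would push OOP to £4,536.75, over the £3,200 cap, so owner pays £3,200 − £460 = £2,740.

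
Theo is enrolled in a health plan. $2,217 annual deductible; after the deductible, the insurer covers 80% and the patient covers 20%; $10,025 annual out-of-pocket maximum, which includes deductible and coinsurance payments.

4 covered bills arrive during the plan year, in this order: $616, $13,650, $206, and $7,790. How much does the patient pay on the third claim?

$41.20

Claim 1 — $616: all of it applies to the deductible. Cost to patient: $616. OOP to date $616.
Claim 2 — $13,650: $1,601 finishes the deductible; $12,049 goes to coinsurance; patient's 20% is $2,409.80. Patient pays $4,010.80; OOP now $4,626.80.
Claim 3 — $206: 20% coinsurance on $206 = $41.20. Patient owes $41.20 (running OOP $4,668).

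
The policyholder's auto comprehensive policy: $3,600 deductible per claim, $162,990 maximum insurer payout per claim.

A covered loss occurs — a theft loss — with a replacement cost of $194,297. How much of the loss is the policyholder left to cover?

$31,307

After the deductible, $194,297 − $3,600 = $190,697 remains.
The $162,990 per-incident cap binds; insurer pays $162,990.
Policyholder's share is the uncovered remainder: $194,297 − $162,990 = $31,307.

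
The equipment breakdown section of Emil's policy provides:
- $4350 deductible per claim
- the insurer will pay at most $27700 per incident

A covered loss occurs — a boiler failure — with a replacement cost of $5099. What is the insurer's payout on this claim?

$749

Subtract the deductible: $5099 − $4350 = $749.
That's under the $27700 cap, so the insurer reimburses the full $749.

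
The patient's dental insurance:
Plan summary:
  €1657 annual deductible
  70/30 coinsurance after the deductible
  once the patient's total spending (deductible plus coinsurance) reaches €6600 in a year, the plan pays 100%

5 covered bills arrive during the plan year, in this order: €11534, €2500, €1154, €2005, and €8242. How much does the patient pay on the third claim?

Claim 1 (€11534): deductible takes €1657, €9877 remains; 30% of €9877 = €2963.10. Patient pays €4620.10; OOP now €4620.10.
Claim 2 (€2500): deductible already satisfied, so patient's share is 30% × €2500 = €750. Patient owes €750 (running OOP €5370.10).
Claim 3 (€1154): deductible met; 30% of €1154 = €346.20. Cost to patient: €346.20. OOP to date €5716.30.

€346.20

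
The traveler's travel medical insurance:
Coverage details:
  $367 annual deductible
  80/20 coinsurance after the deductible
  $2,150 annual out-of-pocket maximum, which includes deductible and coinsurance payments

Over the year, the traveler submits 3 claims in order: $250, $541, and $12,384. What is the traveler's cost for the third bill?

Claim 1 ($250): entire amount goes to the deductible. Cost to traveler: $250. OOP to date $250.
Claim 2 ($541): $117 finishes the deductible; $424 goes to coinsurance; 20% of $424 = $84.80. Traveler owes $201.80 (running OOP $451.80).
Claim 3 ($12,384): deductible already satisfied, so traveler's share is 20% × $12,384 = $2,476.80. Adding that to $451.80 gives $2,928.60, past the $2,150 cap; traveler pays only $2,150 − $451.80 = $1,698.20.

$1,698.20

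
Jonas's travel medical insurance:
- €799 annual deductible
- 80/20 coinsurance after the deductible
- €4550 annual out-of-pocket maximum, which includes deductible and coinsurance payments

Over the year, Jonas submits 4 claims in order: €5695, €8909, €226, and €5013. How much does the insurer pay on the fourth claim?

€4068.20

Claim 1 (€5695): €799 finishes the deductible; €4896 goes to coinsurance; 20% of €4896 = €979.20. Traveler pays €1778.20; OOP now €1778.20. Insurer: €5695 − €1778.20 = €3916.80.
Claim 2 (€8909): deductible already satisfied, so traveler's share is 20% × €8909 = €1781.80. Traveler owes €1781.80 (running OOP €3560). Plan pays €8909 − €1781.80 = €7127.20.
Claim 3 (€226): deductible met; 20% of €226 = €45.20. Cost to traveler: €45.20. OOP to date €3605.20. Insurer: €226 − €45.20 = €180.80.
Claim 4 (€5013): deductible met; 20% of €5013 = €1002.60. That would push OOP to €4607.80, over the €4550 cap, so traveler pays €4550 − €3605.20 = €944.80. Plan pays €5013 − €944.80 = €4068.20.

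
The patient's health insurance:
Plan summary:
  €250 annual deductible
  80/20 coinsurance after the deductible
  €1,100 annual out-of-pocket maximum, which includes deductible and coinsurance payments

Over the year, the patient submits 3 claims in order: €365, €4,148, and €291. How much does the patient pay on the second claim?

€827

Claim 1 (€365): €250 to deductible, leaving €115; 20% of €115 = €23. Patient owes €273 (running OOP €273).
Claim 2 (€4,148): 20% coinsurance on €4,148 = €829.60. Adding that to €273 gives €1,102.60, past the €1,100 cap; patient pays only €1,100 − €273 = €827.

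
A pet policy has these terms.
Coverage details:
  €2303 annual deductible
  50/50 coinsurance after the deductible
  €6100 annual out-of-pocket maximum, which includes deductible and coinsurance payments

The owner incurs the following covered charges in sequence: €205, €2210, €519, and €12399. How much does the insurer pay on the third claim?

€259.50

Claim 1 (€205): entire amount goes to the deductible. Owner pays €205; OOP now €205. Plan pays €205 − €205 = €0.
Claim 2 (€2210): deductible takes €2098, €112 remains; coinsurance €112 × 50% = €56. Cost to owner: €2154. OOP to date €2359. Insurer: €2210 − €2154 = €56.
Claim 3 (€519): deductible met; 50% of €519 = €259.50. Owner pays €259.50; OOP now €2618.50. Plan pays €519 − €259.50 = €259.50.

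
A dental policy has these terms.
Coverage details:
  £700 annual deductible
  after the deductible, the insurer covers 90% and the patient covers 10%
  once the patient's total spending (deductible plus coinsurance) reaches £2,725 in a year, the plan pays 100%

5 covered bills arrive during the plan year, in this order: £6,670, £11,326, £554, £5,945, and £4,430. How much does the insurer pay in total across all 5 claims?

Claim 1 — £6,670: £700 finishes the deductible; £5,970 goes to coinsurance; 10% of £5,970 = £597. Patient owes £1,297 (running OOP £1,297). Insurer: £6,670 − £1,297 = £5,373.
Claim 2 — £11,326: deductible already satisfied, so patient's share is 10% × £11,326 = £1,132.60. Patient owes £1,132.60 (running OOP £2,429.60). Insurer: £11,326 − £1,132.60 = £10,193.40.
Claim 3 — £554: deductible met; 10% of £554 = £55.40. Patient pays £55.40; OOP now £2,485. Insurer: £554 − £55.40 = £498.60.
Claim 4 — £5,945: deductible already satisfied, so patient's share is 10% × £5,945 = £594.50. That would push OOP to £3,079.50, over the £2,725 cap, so patient pays £2,725 − £2,485 = £240. Plan pays £5,945 − £240 = £5,705.
Claim 5 — £4,430: deductible already satisfied, so patient's share is 10% × £4,430 = £443. Adding that to £2,725 gives £3,168, past the £2,725 cap; patient pays only £2,725 − £2,725 = £0. Plan pays £4,430 − £0 = £4,430.
Insurer total = bills − patient's total = £28,925 − £2,725 = £26,200.

£26,200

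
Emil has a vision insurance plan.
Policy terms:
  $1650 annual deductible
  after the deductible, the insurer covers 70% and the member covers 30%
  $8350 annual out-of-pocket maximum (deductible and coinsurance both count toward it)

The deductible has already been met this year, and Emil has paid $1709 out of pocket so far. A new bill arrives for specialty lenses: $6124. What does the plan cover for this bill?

With the deductible met, the entire $6124 is subject to coinsurance.
30% of $6124 = $1837.20 falls to the member.
Total out-of-pocket so far would be $1709 + $1837.20 = $3546.20, below the $8350 cap — no reduction.
Insurer pays the balance: $6124 − $1837.20 = $4286.80.

$4286.80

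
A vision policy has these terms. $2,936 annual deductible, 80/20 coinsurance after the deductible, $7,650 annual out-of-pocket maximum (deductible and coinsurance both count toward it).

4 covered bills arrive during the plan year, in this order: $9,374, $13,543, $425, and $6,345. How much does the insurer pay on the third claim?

#1 ($9,374): $2,936 to deductible, leaving $6,438; 20% of $6,438 = $1,287.60. Cost to member: $4,223.60. OOP to date $4,223.60. Plan pays $9,374 − $4,223.60 = $5,150.40.
#2 ($13,543): 20% coinsurance on $13,543 = $2,708.60. Cost to member: $2,708.60. OOP to date $6,932.20. Plan pays $13,543 − $2,708.60 = $10,834.40.
#3 ($425): deductible met; 20% of $425 = $85. Member owes $85 (running OOP $7,017.20). Insurer: $425 − $85 = $340.

$340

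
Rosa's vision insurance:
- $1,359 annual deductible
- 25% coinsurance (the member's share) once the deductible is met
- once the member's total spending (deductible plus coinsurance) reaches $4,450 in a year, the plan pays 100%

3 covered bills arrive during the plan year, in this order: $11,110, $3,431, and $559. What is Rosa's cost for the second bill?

Claim 1 — $11,110: deductible takes $1,359, $9,751 remains; 25% of $9,751 = $2,437.75. Cost to member: $3,796.75. OOP to date $3,796.75.
Claim 2 — $3,431: deductible already satisfied, so member's share is 25% × $3,431 = $857.75. Adding that to $3,796.75 gives $4,654.50, past the $4,450 cap; member pays only $4,450 − $3,796.75 = $653.25.

$653.25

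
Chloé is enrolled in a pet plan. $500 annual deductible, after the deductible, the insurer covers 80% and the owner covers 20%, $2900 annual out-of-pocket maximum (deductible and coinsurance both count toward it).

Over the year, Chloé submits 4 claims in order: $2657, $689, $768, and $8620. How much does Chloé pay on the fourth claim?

Claim 1 ($2657): $500 to deductible, leaving $2157; coinsurance $2157 × 20% = $431.40. Cost to owner: $931.40. OOP to date $931.40.
Claim 2 ($689): deductible already satisfied, so owner's share is 20% × $689 = $137.80. Owner pays $137.80; OOP now $1069.20.
Claim 3 ($768): deductible met; 20% of $768 = $153.60. Owner owes $153.60 (running OOP $1222.80).
Claim 4 ($8620): deductible already satisfied, so owner's share is 20% × $8620 = $1724. OOP would hit $2946.80 > $2900, so the cap limits the owner to $2900 − $1222.80 = $1677.20.

$1677.20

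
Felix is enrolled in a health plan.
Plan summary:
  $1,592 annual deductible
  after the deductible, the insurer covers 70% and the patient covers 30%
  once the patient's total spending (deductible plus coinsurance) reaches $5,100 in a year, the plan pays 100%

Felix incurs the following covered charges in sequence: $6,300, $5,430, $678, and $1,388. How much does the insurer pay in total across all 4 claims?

$8,696

Bill 1, $6,300: $1,592 to deductible, leaving $4,708; patient's 30% is $1,412.40. Patient owes $3,004.40 (running OOP $3,004.40). Plan pays $6,300 − $3,004.40 = $3,295.60.
Bill 2, $5,430: deductible met; 30% of $5,430 = $1,629. Patient owes $1,629 (running OOP $4,633.40). Insurer: $5,430 − $1,629 = $3,801.
Bill 3, $678: deductible met; 30% of $678 = $203.40. Patient pays $203.40; OOP now $4,836.80. Plan pays $678 − $203.40 = $474.60.
Bill 4, $1,388: 30% coinsurance on $1,388 = $416.40. OOP would hit $5,253.20 > $5,100, so the cap limits the patient to $5,100 − $4,836.80 = $263.20. Insurer: $1,388 − $263.20 = $1,124.80.
Insurer total = bills − patient's total = $13,796 − $5,100 = $8,696.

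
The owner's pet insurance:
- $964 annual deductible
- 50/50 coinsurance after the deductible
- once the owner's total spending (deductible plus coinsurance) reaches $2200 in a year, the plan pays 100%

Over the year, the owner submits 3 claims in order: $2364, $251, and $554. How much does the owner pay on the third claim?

Claim 1 — $2364: $964 finishes the deductible; $1400 goes to coinsurance; coinsurance $1400 × 50% = $700. Cost to owner: $1664. OOP to date $1664.
Claim 2 — $251: 50% coinsurance on $251 = $125.50. Cost to owner: $125.50. OOP to date $1789.50.
Claim 3 — $554: deductible already satisfied, so owner's share is 50% × $554 = $277. Owner owes $277 (running OOP $2066.50).

$277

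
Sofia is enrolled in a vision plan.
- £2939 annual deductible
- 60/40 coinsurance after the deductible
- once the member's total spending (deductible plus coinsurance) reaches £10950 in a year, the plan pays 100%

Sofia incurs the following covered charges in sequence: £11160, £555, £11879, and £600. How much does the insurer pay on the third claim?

£7378.40

Claim 1 — £11160: £2939 to deductible, leaving £8221; 40% of £8221 = £3288.40. Member pays £6227.40; OOP now £6227.40. Plan pays £11160 − £6227.40 = £4932.60.
Claim 2 — £555: deductible met; 40% of £555 = £222. Cost to member: £222. OOP to date £6449.40. Plan pays £555 − £222 = £333.
Claim 3 — £11879: deductible met; 40% of £11879 = £4751.60. That would push OOP to £11201, over the £10950 cap, so member pays £10950 − £6449.40 = £4500.60. Plan pays £11879 − £4500.60 = £7378.40.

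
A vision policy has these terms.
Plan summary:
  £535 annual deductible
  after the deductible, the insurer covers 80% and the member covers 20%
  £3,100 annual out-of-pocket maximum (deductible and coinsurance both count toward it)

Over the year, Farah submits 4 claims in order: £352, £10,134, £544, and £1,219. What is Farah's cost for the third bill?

£108.80

#1 (£352): all of it applies to the deductible. Cost to member: £352. OOP to date £352.
#2 (£10,134): deductible takes £183, £9,951 remains; member's 20% is £1,990.20. Cost to member: £2,173.20. OOP to date £2,525.20.
#3 (£544): deductible already satisfied, so member's share is 20% × £544 = £108.80. Cost to member: £108.80. OOP to date £2,634.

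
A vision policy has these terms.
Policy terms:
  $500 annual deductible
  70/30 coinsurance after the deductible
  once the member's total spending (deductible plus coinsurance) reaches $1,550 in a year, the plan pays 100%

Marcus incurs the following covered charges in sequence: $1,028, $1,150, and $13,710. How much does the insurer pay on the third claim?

$13,163.40

Claim 1 ($1,028): deductible takes $500, $528 remains; 30% of $528 = $158.40. Cost to member: $658.40. OOP to date $658.40. Plan pays $1,028 − $658.40 = $369.60.
Claim 2 ($1,150): deductible already satisfied, so member's share is 30% × $1,150 = $345. Cost to member: $345. OOP to date $1,003.40. Plan pays $1,150 − $345 = $805.
Claim 3 ($13,710): deductible already satisfied, so member's share is 30% × $13,710 = $4,113. That would push OOP to $5,116.40, over the $1,550 cap, so member pays $1,550 − $1,003.40 = $546.60. Insurer: $13,710 − $546.60 = $13,163.40.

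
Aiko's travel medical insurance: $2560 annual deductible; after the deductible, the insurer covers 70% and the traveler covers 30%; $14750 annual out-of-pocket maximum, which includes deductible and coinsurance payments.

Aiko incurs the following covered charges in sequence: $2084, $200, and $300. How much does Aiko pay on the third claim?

Bill 1, $2084: all of it applies to the deductible. Cost to traveler: $2084. OOP to date $2084.
Bill 2, $200: fully absorbed by the deductible. Traveler pays $200; OOP now $2284.
Bill 3, $300: $276 to deductible, leaving $24; traveler's 30% is $7.20. Cost to traveler: $283.20. OOP to date $2567.20.

$283.20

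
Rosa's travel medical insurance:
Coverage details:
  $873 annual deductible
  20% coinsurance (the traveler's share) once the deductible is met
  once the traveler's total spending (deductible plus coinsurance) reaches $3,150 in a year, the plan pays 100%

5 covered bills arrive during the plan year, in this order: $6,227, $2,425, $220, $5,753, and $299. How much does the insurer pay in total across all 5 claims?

Claim 1 ($6,227): deductible takes $873, $5,354 remains; traveler's 20% is $1,070.80. Traveler owes $1,943.80 (running OOP $1,943.80). Plan pays $6,227 − $1,943.80 = $4,283.20.
Claim 2 ($2,425): 20% coinsurance on $2,425 = $485. Traveler owes $485 (running OOP $2,428.80). Insurer: $2,425 − $485 = $1,940.
Claim 3 ($220): 20% coinsurance on $220 = $44. Traveler owes $44 (running OOP $2,472.80). Plan pays $220 − $44 = $176.
Claim 4 ($5,753): deductible met; 20% of $5,753 = $1,150.60. Adding that to $2,472.80 gives $3,623.40, past the $3,150 cap; traveler pays only $3,150 − $2,472.80 = $677.20. Insurer: $5,753 − $677.20 = $5,075.80.
Claim 5 ($299): 20% coinsurance on $299 = $59.80. That would push OOP to $3,209.80, over the $3,150 cap, so traveler pays $3,150 − $3,150 = $0. Plan pays $299 − $0 = $299.
Insurer total = bills − traveler's total = $14,924 − $3,150 = $11,774.

$11,774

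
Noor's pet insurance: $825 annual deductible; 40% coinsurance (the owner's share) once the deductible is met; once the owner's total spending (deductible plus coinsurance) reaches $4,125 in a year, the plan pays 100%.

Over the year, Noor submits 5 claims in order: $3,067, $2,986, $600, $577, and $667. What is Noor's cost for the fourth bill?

$230.80

Claim 1 ($3,067): deductible takes $825, $2,242 remains; 40% of $2,242 = $896.80. Cost to owner: $1,721.80. OOP to date $1,721.80.
Claim 2 ($2,986): deductible already satisfied, so owner's share is 40% × $2,986 = $1,194.40. Owner pays $1,194.40; OOP now $2,916.20.
Claim 3 ($600): 40% coinsurance on $600 = $240. Cost to owner: $240. OOP to date $3,156.20.
Claim 4 ($577): deductible already satisfied, so owner's share is 40% × $577 = $230.80. Owner pays $230.80; OOP now $3,387.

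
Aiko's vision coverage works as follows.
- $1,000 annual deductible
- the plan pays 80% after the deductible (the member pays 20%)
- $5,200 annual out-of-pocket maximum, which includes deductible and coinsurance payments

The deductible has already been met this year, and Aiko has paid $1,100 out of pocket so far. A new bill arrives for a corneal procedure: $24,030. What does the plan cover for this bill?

$19,930

With the deductible met, the entire $24,030 is subject to coinsurance.
Member's 20% share of $24,030 is $4,806.
Adding $4,806 to the $1,100 already spent would give $5,906, which exceeds the $5,200 cap; the member pays just $5,200 − $1,100 = $4,100.
Insurer pays the balance: $24,030 − $4,100 = $19,930.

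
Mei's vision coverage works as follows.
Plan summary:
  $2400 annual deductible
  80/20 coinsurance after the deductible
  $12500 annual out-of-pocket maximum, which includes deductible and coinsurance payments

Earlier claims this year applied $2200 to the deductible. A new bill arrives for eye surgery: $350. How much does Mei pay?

Remaining deductible: $2400 − $2200 = $200.
That leaves $350 − $200 = $150 for coinsurance.
Coinsurance: $150 × 20% = $30.
So the member owes $200 + $30 = $230 before any cap.
Year-to-date out-of-pocket becomes $2200 + $230 = $2430, still under the $12500 maximum, so no cap applies.

$230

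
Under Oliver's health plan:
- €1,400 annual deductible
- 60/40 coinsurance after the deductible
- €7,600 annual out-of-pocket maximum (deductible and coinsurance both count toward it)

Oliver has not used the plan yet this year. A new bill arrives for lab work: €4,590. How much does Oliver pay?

The full €1,400 deductible is still open; €1,400 of this bill applies to it.
The remaining €3,190 (= €4,590 − €1,400) moves to coinsurance.
Coinsurance: €3,190 × 40% = €1,276.
That puts the patient's cost at €1,400 + €1,276 = €2,676 before any cap.
Cumulative spending €0 + €2,676 = €2,676 stays under the €7,600 maximum.

€2,676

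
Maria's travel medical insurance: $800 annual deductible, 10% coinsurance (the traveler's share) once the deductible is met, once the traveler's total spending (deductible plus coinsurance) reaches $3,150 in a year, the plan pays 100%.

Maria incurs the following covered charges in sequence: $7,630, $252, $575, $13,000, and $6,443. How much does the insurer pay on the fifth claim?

$6,158.70

Claim 1 — $7,630: deductible takes $800, $6,830 remains; traveler's 10% is $683. Cost to traveler: $1,483. OOP to date $1,483. Plan pays $7,630 − $1,483 = $6,147.
Claim 2 — $252: 10% coinsurance on $252 = $25.20. Traveler owes $25.20 (running OOP $1,508.20). Plan pays $252 − $25.20 = $226.80.
Claim 3 — $575: deductible already satisfied, so traveler's share is 10% × $575 = $57.50. Cost to traveler: $57.50. OOP to date $1,565.70. Plan pays $575 − $57.50 = $517.50.
Claim 4 — $13,000: deductible already satisfied, so traveler's share is 10% × $13,000 = $1,300. Cost to traveler: $1,300. OOP to date $2,865.70. Plan pays $13,000 − $1,300 = $11,700.
Claim 5 — $6,443: 10% coinsurance on $6,443 = $644.30. That would push OOP to $3,510, over the $3,150 cap, so traveler pays $3,150 − $2,865.70 = $284.30. Insurer: $6,443 − $284.30 = $6,158.70.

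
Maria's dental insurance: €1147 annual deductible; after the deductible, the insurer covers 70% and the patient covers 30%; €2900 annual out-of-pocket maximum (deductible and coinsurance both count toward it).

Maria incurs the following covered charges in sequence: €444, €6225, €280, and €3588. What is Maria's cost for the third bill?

Bill 1, €444: all of it applies to the deductible. Patient owes €444 (running OOP €444).
Bill 2, €6225: deductible takes €703, €5522 remains; 30% of €5522 = €1656.60. Patient owes €2359.60 (running OOP €2803.60).
Bill 3, €280: deductible met; 30% of €280 = €84. Patient pays €84; OOP now €2887.60.

€84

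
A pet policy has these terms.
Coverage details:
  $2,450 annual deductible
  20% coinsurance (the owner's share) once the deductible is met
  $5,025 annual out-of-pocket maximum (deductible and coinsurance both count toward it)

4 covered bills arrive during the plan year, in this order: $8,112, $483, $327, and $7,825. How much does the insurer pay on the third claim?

Claim 1 — $8,112: $2,450 to deductible, leaving $5,662; owner's 20% is $1,132.40. Owner pays $3,582.40; OOP now $3,582.40. Insurer: $8,112 − $3,582.40 = $4,529.60.
Claim 2 — $483: 20% coinsurance on $483 = $96.60. Owner pays $96.60; OOP now $3,679. Insurer: $483 − $96.60 = $386.40.
Claim 3 — $327: deductible already satisfied, so owner's share is 20% × $327 = $65.40. Owner owes $65.40 (running OOP $3,744.40). Insurer: $327 − $65.40 = $261.60.

$261.60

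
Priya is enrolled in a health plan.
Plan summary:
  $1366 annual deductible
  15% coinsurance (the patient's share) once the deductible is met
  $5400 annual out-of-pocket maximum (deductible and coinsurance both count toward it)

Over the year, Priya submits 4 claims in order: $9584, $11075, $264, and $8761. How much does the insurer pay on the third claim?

Claim 1 — $9584: deductible takes $1366, $8218 remains; 15% of $8218 = $1232.70. Patient pays $2598.70; OOP now $2598.70. Plan pays $9584 − $2598.70 = $6985.30.
Claim 2 — $11075: 15% coinsurance on $11075 = $1661.25. Patient owes $1661.25 (running OOP $4259.95). Insurer: $11075 − $1661.25 = $9413.75.
Claim 3 — $264: 15% coinsurance on $264 = $39.60. Cost to patient: $39.60. OOP to date $4299.55. Plan pays $264 − $39.60 = $224.40.

$224.40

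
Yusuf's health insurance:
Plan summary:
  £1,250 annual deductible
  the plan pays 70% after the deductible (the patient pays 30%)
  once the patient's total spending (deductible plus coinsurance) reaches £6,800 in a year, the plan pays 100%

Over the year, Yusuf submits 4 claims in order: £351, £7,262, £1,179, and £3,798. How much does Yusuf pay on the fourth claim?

Claim 1 — £351: all of it applies to the deductible. Patient pays £351; OOP now £351.
Claim 2 — £7,262: £899 finishes the deductible; £6,363 goes to coinsurance; coinsurance £6,363 × 30% = £1,908.90. Patient pays £2,807.90; OOP now £3,158.90.
Claim 3 — £1,179: deductible met; 30% of £1,179 = £353.70. Patient pays £353.70; OOP now £3,512.60.
Claim 4 — £3,798: deductible met; 30% of £3,798 = £1,139.40. Cost to patient: £1,139.40. OOP to date £4,652.

£1,139.40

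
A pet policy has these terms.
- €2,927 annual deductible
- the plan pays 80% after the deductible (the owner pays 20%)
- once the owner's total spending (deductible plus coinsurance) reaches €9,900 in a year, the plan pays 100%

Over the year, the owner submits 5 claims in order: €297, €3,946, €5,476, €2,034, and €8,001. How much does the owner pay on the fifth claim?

€1,600.20

Claim 1 — €297: all of it applies to the deductible. Owner owes €297 (running OOP €297).
Claim 2 — €3,946: €2,630 finishes the deductible; €1,316 goes to coinsurance; owner's 20% is €263.20. Owner pays €2,893.20; OOP now €3,190.20.
Claim 3 — €5,476: 20% coinsurance on €5,476 = €1,095.20. Owner pays €1,095.20; OOP now €4,285.40.
Claim 4 — €2,034: deductible already satisfied, so owner's share is 20% × €2,034 = €406.80. Owner pays €406.80; OOP now €4,692.20.
Claim 5 — €8,001: deductible already satisfied, so owner's share is 20% × €8,001 = €1,600.20. Owner pays €1,600.20; OOP now €6,292.40.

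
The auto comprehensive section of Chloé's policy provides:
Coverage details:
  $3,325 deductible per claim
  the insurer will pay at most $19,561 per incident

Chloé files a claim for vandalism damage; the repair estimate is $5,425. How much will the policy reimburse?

$2,100

Less the $3,325 deductible: $5,425 − $3,325 = $2,100.
$2,100 ≤ $19,561, so the limit doesn't bind; insurer pays $2,100.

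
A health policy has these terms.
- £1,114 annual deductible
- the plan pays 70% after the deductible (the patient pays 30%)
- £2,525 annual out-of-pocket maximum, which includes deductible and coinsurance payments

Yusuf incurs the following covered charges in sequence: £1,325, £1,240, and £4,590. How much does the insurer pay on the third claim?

£3,614.30

Bill 1, £1,325: deductible takes £1,114, £211 remains; patient's 30% is £63.30. Patient pays £1,177.30; OOP now £1,177.30. Plan pays £1,325 − £1,177.30 = £147.70.
Bill 2, £1,240: 30% coinsurance on £1,240 = £372. Cost to patient: £372. OOP to date £1,549.30. Plan pays £1,240 − £372 = £868.
Bill 3, £4,590: 30% coinsurance on £4,590 = £1,377. That would push OOP to £2,926.30, over the £2,525 cap, so patient pays £2,525 − £1,549.30 = £975.70. Insurer: £4,590 − £975.70 = £3,614.30.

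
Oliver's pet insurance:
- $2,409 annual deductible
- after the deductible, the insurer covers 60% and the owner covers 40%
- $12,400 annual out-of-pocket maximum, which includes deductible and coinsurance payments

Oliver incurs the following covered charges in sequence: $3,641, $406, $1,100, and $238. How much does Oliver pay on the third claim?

$440

#1 ($3,641): $2,409 finishes the deductible; $1,232 goes to coinsurance; owner's 40% is $492.80. Owner owes $2,901.80 (running OOP $2,901.80).
#2 ($406): 40% coinsurance on $406 = $162.40. Cost to owner: $162.40. OOP to date $3,064.20.
#3 ($1,100): deductible met; 40% of $1,100 = $440. Owner pays $440; OOP now $3,504.20.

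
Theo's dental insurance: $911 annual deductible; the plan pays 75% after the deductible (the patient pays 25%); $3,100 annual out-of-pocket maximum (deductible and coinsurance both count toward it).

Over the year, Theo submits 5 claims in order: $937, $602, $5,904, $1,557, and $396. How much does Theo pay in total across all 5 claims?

$3,032.25

Claim 1 — $937: $911 to deductible, leaving $26; 25% of $26 = $6.50. Patient pays $917.50; OOP now $917.50.
Claim 2 — $602: deductible met; 25% of $602 = $150.50. Patient owes $150.50 (running OOP $1,068).
Claim 3 — $5,904: deductible already satisfied, so patient's share is 25% × $5,904 = $1,476. Cost to patient: $1,476. OOP to date $2,544.
Claim 4 — $1,557: 25% coinsurance on $1,557 = $389.25. Patient pays $389.25; OOP now $2,933.25.
Claim 5 — $396: deductible met; 25% of $396 = $99. Cost to patient: $99. OOP to date $3,032.25.
Summing the patient's payments: $917.50 + $150.50 + $1,476 + $389.25 + $99 = $3,032.25.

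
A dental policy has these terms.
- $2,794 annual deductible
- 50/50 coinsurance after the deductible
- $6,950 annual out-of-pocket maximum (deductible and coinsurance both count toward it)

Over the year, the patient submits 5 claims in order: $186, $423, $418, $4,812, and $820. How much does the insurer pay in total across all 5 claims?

#1 ($186): all of it applies to the deductible. Cost to patient: $186. OOP to date $186. Insurer: $186 − $186 = $0.
#2 ($423): all of it applies to the deductible. Cost to patient: $423. OOP to date $609. Insurer: $423 − $423 = $0.
#3 ($418): entire amount goes to the deductible. Patient owes $418 (running OOP $1,027). Insurer: $418 − $418 = $0.
#4 ($4,812): $1,767 to deductible, leaving $3,045; 50% of $3,045 = $1,522.50. Cost to patient: $3,289.50. OOP to date $4,316.50. Insurer: $4,812 − $3,289.50 = $1,522.50.
#5 ($820): deductible already satisfied, so patient's share is 50% × $820 = $410. Patient owes $410 (running OOP $4,726.50). Plan pays $820 − $410 = $410.
Insurer total = bills − patient's total = $6,659 − $4,726.50 = $1,932.50.

$1,932.50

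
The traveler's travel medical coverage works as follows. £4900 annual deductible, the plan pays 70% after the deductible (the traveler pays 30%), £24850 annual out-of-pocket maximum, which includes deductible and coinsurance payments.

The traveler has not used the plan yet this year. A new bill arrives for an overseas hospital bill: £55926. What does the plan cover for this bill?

£35718.20

Deductible not yet touched, so the first £4900 of the bill goes to the deductible.
The remaining £51026 (= £55926 − £4900) moves to coinsurance.
Traveler's 30% share of £51026 is £15307.80.
So the traveler owes £4900 + £15307.80 = £20207.80 before any cap.
Year-to-date out-of-pocket becomes £0 + £20207.80 = £20207.80, still under the £24850 maximum, so no cap applies.
Insurer pays the balance: £55926 − £20207.80 = £35718.20.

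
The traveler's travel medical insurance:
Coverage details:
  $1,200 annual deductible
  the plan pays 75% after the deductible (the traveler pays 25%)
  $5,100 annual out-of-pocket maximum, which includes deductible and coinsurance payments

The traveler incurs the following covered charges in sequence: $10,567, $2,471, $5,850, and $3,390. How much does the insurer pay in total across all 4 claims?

Claim 1 — $10,567: deductible takes $1,200, $9,367 remains; traveler's 25% is $2,341.75. Traveler pays $3,541.75; OOP now $3,541.75. Insurer: $10,567 − $3,541.75 = $7,025.25.
Claim 2 — $2,471: 25% coinsurance on $2,471 = $617.75. Traveler owes $617.75 (running OOP $4,159.50). Plan pays $2,471 − $617.75 = $1,853.25.
Claim 3 — $5,850: deductible already satisfied, so traveler's share is 25% × $5,850 = $1,462.50. That would push OOP to $5,622, over the $5,100 cap, so traveler pays $5,100 − $4,159.50 = $940.50. Insurer: $5,850 − $940.50 = $4,909.50.
Claim 4 — $3,390: 25% coinsurance on $3,390 = $847.50. Adding that to $5,100 gives $5,947.50, past the $5,100 cap; traveler pays only $5,100 − $5,100 = $0. Plan pays $3,390 − $0 = $3,390.
Insurer total = bills − traveler's total = $22,278 − $5,100 = $17,178.

$17,178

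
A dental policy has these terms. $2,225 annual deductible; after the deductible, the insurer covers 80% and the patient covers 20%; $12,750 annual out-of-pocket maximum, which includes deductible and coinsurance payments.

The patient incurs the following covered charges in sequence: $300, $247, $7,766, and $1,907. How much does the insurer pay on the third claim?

Claim 1 — $300: all of it applies to the deductible. Patient owes $300 (running OOP $300). Insurer: $300 − $300 = $0.
Claim 2 — $247: fully absorbed by the deductible. Patient owes $247 (running OOP $547). Insurer: $247 − $247 = $0.
Claim 3 — $7,766: $1,678 to deductible, leaving $6,088; patient's 20% is $1,217.60. Patient pays $2,895.60; OOP now $3,442.60. Insurer: $7,766 − $2,895.60 = $4,870.40.

$4,870.40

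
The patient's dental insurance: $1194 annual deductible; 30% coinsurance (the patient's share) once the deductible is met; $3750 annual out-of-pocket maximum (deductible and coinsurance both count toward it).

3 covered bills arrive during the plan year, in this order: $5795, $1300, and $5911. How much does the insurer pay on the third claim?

$5125.30

Claim 1 ($5795): $1194 to deductible, leaving $4601; coinsurance $4601 × 30% = $1380.30. Cost to patient: $2574.30. OOP to date $2574.30. Insurer: $5795 − $2574.30 = $3220.70.
Claim 2 ($1300): deductible already satisfied, so patient's share is 30% × $1300 = $390. Patient owes $390 (running OOP $2964.30). Insurer: $1300 − $390 = $910.
Claim 3 ($5911): deductible already satisfied, so patient's share is 30% × $5911 = $1773.30. OOP would hit $4737.60 > $3750, so the cap limits the patient to $3750 − $2964.30 = $785.70. Plan pays $5911 − $785.70 = $5125.30.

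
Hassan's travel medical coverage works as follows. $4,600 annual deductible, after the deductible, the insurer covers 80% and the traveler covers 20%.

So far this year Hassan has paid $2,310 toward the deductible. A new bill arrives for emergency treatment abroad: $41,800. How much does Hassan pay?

$10,192

Deductible still to meet: $4,600 − $2,310 = $2,290.
After the $2,290 deductible portion, $41,800 − $2,290 = $39,510 is subject to coinsurance.
Traveler's 20% share of $39,510 is $7,902.
So the traveler owes $2,290 + $7,902 = $10,192.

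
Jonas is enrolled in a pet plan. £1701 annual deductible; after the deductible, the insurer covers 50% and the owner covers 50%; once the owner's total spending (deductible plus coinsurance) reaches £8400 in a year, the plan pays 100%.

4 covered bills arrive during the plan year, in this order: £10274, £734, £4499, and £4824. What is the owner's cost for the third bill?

Claim 1 (£10274): £1701 finishes the deductible; £8573 goes to coinsurance; owner's 50% is £4286.50. Cost to owner: £5987.50. OOP to date £5987.50.
Claim 2 (£734): deductible already satisfied, so owner's share is 50% × £734 = £367. Owner pays £367; OOP now £6354.50.
Claim 3 (£4499): 50% coinsurance on £4499 = £2249.50. Adding that to £6354.50 gives £8604, past the £8400 cap; owner pays only £8400 − £6354.50 = £2045.50.

£2045.50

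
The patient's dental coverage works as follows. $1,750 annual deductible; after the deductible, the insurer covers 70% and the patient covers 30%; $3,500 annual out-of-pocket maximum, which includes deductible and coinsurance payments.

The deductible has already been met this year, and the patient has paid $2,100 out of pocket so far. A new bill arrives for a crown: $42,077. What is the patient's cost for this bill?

The deductible is already satisfied, so the full bill goes to coinsurance.
30% of $42,077 = $12,623.10 falls to the patient.
Adding $12,623.10 to the $2,100 already spent would give $14,723.10, which exceeds the $3,500 cap; the patient pays just $3,500 − $2,100 = $1,400.

$1,400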